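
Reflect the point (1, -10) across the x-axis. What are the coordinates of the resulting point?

Reflection across x-axis: (1, -10) → (1, 10)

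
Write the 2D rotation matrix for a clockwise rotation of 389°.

Rotation matrix formula: [[cos θ, -sin θ], [sin θ, cos θ]]
A clockwise rotation by 389° is equivalent to a counterclockwise rotation by -389°.
For θ = -389°:
cos(-389°) = 0.8746
sin(-389°) = -0.4848
Result: [[0.8746, 0.4848], [-0.4848, 0.8746]]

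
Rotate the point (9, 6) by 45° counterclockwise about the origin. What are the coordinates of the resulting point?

Rotation matrix for 45°: [[cos 45°, -sin 45°], [sin 45°, cos 45°]] ≈ [[0.707107, -0.707107], [0.707107, 0.707107]]
[[0.707107, -0.707107], [0.707107, 0.707107]] × [9, 6]ᵀ ≈ [2.1213, 10.6066]ᵀ
Result: (2.1213, 10.6066)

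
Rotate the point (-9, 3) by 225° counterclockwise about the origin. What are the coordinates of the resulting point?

Rotation matrix for 225°: [[cos 225°, -sin 225°], [sin 225°, cos 225°]] ≈ [[-0.707107, 0.707107], [-0.707107, -0.707107]]
[[-0.707107, 0.707107], [-0.707107, -0.707107]] × [-9, 3]ᵀ ≈ [8.4853, 4.2426]ᵀ
Result: (8.4853, 4.2426)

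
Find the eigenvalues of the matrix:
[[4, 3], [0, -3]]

Characteristic equation: det(A - λI) = 0
λ² - (trace)λ + (det) = 0
trace = 4 + -3 = 1, det = (4)(-3) - (3)(0) = -12
λ² - (1)λ + (-12) = 0
λ = (1 ± √((1)² - 4·(-12))) / 2 = (1 ± √49) / 2
Solving: λ = -3, 4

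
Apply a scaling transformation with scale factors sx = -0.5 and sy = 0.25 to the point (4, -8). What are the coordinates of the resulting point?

Scaling matrix:
[[-0.50, 0], [0, 0.25]]
Result: (4 × -0.5, -8 × 0.25) = (-2, -2)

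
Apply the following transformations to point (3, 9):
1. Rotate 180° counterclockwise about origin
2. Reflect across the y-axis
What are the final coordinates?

Step 1: Rotate 180° → (-3, -9)
Step 2: Reflect across y-axis → (3, -9)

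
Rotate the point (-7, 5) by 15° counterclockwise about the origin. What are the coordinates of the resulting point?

Rotation matrix for 15°: [[cos 15°, -sin 15°], [sin 15°, cos 15°]] ≈ [[0.965926, -0.258819], [0.258819, 0.965926]]
[[0.965926, -0.258819], [0.258819, 0.965926]] × [-7, 5]ᵀ ≈ [-8.0556, 3.0179]ᵀ
Result: (-8.0556, 3.0179)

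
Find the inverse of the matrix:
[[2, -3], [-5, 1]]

For [[a,b],[c,d]], inverse = (1/det)·[[d,-b],[-c,a]]
det = (2)(1) - (-3)(-5) = 2 - 15 = -13
Inverse = (1/-13)·[[1, 3], [5, 2]]
= [[-1/13, -3/13], [-5/13, -2/13]]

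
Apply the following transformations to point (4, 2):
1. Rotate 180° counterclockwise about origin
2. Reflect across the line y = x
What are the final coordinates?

Step 1: Rotate 180° → (-4, -2)
Step 2: Reflect across line y = x → (-2, -4)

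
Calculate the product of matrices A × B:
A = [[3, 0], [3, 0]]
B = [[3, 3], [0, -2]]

Matrix multiplication:
C[0][0] = 3×3 + 0×0 = 9
C[0][1] = 3×3 + 0×-2 = 9
C[1][0] = 3×3 + 0×0 = 9
C[1][1] = 3×3 + 0×-2 = 9
Result: [[9, 9], [9, 9]]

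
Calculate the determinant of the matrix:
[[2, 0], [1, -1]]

For a 2×2 matrix [[a, b], [c, d]], det = ad - bc
det = (2)(-1) - (0)(1) = -2 - 0 = -2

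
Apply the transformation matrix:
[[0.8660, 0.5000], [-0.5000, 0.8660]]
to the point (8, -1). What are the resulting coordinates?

Matrix multiplication:
[[0.8660, 0.5000], [-0.5000, 0.8660]] × [8, -1]ᵀ
= [(0.8660)(8) + (0.5000)(-1), (-0.5000)(8) + (0.8660)(-1)]ᵀ
= [6.4280, -4.8660]ᵀ
Result: (6.4280, -4.8660)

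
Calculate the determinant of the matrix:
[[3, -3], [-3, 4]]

For a 2×2 matrix [[a, b], [c, d]], det = ad - bc
det = (3)(4) - (-3)(-3) = 12 - 9 = 3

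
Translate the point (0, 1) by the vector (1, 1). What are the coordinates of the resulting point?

Translation by (1, 1) (homogeneous matrix [[1, 0, 1], [0, 1, 1], [0, 0, 1]]):
x' = 0 + 1 = 1
y' = 1 + 1 = 2
Result: (1, 2)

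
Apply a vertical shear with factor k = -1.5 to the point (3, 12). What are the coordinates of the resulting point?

Shear matrix for vertical shear with factor k = -1.5:
[[1, 0], [-1.50, 1]]
Result: (3, 12) → (3, 7.5)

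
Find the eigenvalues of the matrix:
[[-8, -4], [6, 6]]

Characteristic equation: det(A - λI) = 0
λ² - (trace)λ + (det) = 0
trace = -8 + 6 = -2, det = (-8)(6) - (-4)(6) = -24
λ² - (-2)λ + (-24) = 0
λ = (-2 ± √((-2)² - 4·(-24))) / 2 = (-2 ± √100) / 2
Solving: λ = -6, 4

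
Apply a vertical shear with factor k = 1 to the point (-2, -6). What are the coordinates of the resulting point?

Shear matrix for vertical shear with factor k = 1:
[[1, 0], [1, 1]]
Result: (-2, -6) → (-2, -8)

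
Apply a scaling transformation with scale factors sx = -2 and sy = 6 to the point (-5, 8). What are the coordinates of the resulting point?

Scaling matrix:
[[-2, 0], [0, 6]]
Result: (-5 × -2, 8 × 6) = (10, 48)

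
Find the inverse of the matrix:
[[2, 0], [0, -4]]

For [[a,b],[c,d]], inverse = (1/det)·[[d,-b],[-c,a]]
det = (2)(-4) - (0)(0) = -8 - 0 = -8
Inverse = (1/-8)·[[-4, 0], [0, 2]]
= [[1/2, 0], [0, -1/4]]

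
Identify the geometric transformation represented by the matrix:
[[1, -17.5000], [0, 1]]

This matrix represents: horizontal shear with factor -17.5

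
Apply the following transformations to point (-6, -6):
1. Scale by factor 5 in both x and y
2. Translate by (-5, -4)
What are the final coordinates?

Step 1: Scale (-6, -6) by 5 → (-30, -30)
Step 2: Translate by (-5, -4) → (-35, -34)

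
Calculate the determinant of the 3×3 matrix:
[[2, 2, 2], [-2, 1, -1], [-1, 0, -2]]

Expansion along first row:
det = 2·det([[1,-1],[0,-2]]) - 2·det([[-2,-1],[-1,-2]]) + 2·det([[-2,1],[-1,0]])
    = 2·(1·-2 - -1·0) - 2·(-2·-2 - -1·-1) + 2·(-2·0 - 1·-1)
    = 2·-2 - 2·3 + 2·1
    = -4 + -6 + 2 = -8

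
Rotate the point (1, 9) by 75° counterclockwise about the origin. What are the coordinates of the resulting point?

Rotation matrix for 75°: [[cos 75°, -sin 75°], [sin 75°, cos 75°]] ≈ [[0.258819, -0.965926], [0.965926, 0.258819]]
[[0.258819, -0.965926], [0.965926, 0.258819]] × [1, 9]ᵀ ≈ [-8.4345, 3.2953]ᵀ
Result: (-8.4345, 3.2953)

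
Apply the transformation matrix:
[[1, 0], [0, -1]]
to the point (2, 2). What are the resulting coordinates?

Matrix multiplication:
[[1, 0], [0, -1]] × [2, 2]ᵀ
= [(1)(2) + (0)(2), (0)(2) + (-1)(2)]ᵀ
= [2, -2]ᵀ
Result: (2, -2)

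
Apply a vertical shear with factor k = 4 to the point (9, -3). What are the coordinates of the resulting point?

Shear matrix for vertical shear with factor k = 4:
[[1, 0], [4, 1]]
Result: (9, -3) → (9, 33)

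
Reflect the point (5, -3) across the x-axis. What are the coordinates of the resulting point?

Reflection across x-axis: (5, -3) → (5, 3)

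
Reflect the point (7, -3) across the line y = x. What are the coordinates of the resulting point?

Reflection across line y = x: (7, -3) → (-3, 7)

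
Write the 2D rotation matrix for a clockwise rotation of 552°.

Rotation matrix formula: [[cos θ, -sin θ], [sin θ, cos θ]]
A clockwise rotation by 552° is equivalent to a counterclockwise rotation by -552°.
For θ = -552°:
cos(-552°) = -0.9781
sin(-552°) = 0.2079
Result: [[-0.9781, -0.2079], [0.2079, -0.9781]]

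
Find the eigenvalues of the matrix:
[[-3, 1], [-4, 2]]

Characteristic equation: det(A - λI) = 0
λ² - (trace)λ + (det) = 0
trace = -3 + 2 = -1, det = (-3)(2) - (1)(-4) = -2
λ² - (-1)λ + (-2) = 0
λ = (-1 ± √((-1)² - 4·(-2))) / 2 = (-1 ± √9) / 2
Solving: λ = -2, 1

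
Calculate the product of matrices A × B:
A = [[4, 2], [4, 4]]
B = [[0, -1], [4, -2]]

Matrix multiplication:
C[0][0] = 4×0 + 2×4 = 8
C[0][1] = 4×-1 + 2×-2 = -8
C[1][0] = 4×0 + 4×4 = 16
C[1][1] = 4×-1 + 4×-2 = -12
Result: [[8, -8], [16, -12]]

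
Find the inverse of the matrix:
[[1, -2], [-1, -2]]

For [[a,b],[c,d]], inverse = (1/det)·[[d,-b],[-c,a]]
det = (1)(-2) - (-2)(-1) = -2 - 2 = -4
Inverse = (1/-4)·[[-2, 2], [1, 1]]
= [[1/2, -1/2], [-1/4, -1/4]]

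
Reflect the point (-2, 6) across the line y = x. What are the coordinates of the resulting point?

Reflection across line y = x: (-2, 6) → (6, -2)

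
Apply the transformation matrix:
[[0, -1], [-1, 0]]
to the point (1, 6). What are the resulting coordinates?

Matrix multiplication:
[[0, -1], [-1, 0]] × [1, 6]ᵀ
= [(0)(1) + (-1)(6), (-1)(1) + (0)(6)]ᵀ
= [-6, -1]ᵀ
Result: (-6, -1)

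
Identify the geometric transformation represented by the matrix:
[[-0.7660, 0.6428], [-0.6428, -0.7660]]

This matrix represents: rotation by 220° counterclockwise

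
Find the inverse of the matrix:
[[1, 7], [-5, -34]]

For [[a,b],[c,d]], inverse = (1/det)·[[d,-b],[-c,a]]
det = (1)(-34) - (7)(-5) = -34 - -35 = 1
Inverse = [[-34, -7], [5, 1]]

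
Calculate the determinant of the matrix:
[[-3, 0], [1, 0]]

For a 2×2 matrix [[a, b], [c, d]], det = ad - bc
det = (-3)(0) - (0)(1) = 0 - 0 = 0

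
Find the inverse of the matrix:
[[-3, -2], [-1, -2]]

For [[a,b],[c,d]], inverse = (1/det)·[[d,-b],[-c,a]]
det = (-3)(-2) - (-2)(-1) = 6 - 2 = 4
Inverse = (1/4)·[[-2, 2], [1, -3]]
= [[-1/2, 1/2], [1/4, -3/4]]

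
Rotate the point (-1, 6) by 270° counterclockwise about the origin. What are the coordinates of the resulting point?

Rotation matrix for 270°: [[cos 270°, -sin 270°], [sin 270°, cos 270°]] = [[0, 1], [-1, 0]]
[[0, 1], [-1, 0]] × [-1, 6]ᵀ = [6, 1]ᵀ
Result: (6, 1)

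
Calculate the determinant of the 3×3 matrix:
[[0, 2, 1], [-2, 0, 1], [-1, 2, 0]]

Expansion along first row:
det = 0·det([[0,1],[2,0]]) - 2·det([[-2,1],[-1,0]]) + 1·det([[-2,0],[-1,2]])
    = 0·(0·0 - 1·2) - 2·(-2·0 - 1·-1) + 1·(-2·2 - 0·-1)
    = 0·-2 - 2·1 + 1·-4
    = 0 + -2 + -4 = -6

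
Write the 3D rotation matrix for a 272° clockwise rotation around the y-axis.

Rotation matrix for clockwise 272° around y-axis:
A clockwise rotation by 272° is a counterclockwise rotation by -272°.
cos(-272°) = 0.0349, sin(-272°) = 0.9994
Result: [[0.0349, 0, 0.9994], [0, 1, 0], [-0.9994, 0, 0.0349]]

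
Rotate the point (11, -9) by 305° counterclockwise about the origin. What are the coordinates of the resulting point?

Rotation matrix for 305°: [[cos 305°, -sin 305°], [sin 305°, cos 305°]] ≈ [[0.573576, 0.819152], [-0.819152, 0.573576]]
[[0.573576, 0.819152], [-0.819152, 0.573576]] × [11, -9]ᵀ ≈ [-1.0630, -14.1729]ᵀ
Result: (-1.0630, -14.1729)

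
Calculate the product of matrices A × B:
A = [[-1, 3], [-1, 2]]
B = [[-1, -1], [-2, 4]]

Matrix multiplication:
C[0][0] = -1×-1 + 3×-2 = -5
C[0][1] = -1×-1 + 3×4 = 13
C[1][0] = -1×-1 + 2×-2 = -3
C[1][1] = -1×-1 + 2×4 = 9
Result: [[-5, 13], [-3, 9]]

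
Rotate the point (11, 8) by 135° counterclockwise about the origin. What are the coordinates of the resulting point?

Rotation matrix for 135°: [[cos 135°, -sin 135°], [sin 135°, cos 135°]] ≈ [[-0.707107, -0.707107], [0.707107, -0.707107]]
[[-0.707107, -0.707107], [0.707107, -0.707107]] × [11, 8]ᵀ ≈ [-13.4350, 2.1213]ᵀ
Result: (-13.4350, 2.1213)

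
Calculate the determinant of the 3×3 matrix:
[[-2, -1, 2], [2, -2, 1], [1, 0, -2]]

Expansion along first row:
det = -2·det([[-2,1],[0,-2]]) - -1·det([[2,1],[1,-2]]) + 2·det([[2,-2],[1,0]])
    = -2·(-2·-2 - 1·0) - -1·(2·-2 - 1·1) + 2·(2·0 - -2·1)
    = -2·4 - -1·-5 + 2·2
    = -8 + -5 + 4 = -9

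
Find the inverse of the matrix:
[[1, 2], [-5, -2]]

For [[a,b],[c,d]], inverse = (1/det)·[[d,-b],[-c,a]]
det = (1)(-2) - (2)(-5) = -2 - -10 = 8
Inverse = (1/8)·[[-2, -2], [5, 1]]
= [[-1/4, -1/4], [5/8, 1/8]]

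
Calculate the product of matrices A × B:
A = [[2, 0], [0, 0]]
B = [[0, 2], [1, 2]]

Matrix multiplication:
C[0][0] = 2×0 + 0×1 = 0
C[0][1] = 2×2 + 0×2 = 4
C[1][0] = 0×0 + 0×1 = 0
C[1][1] = 0×2 + 0×2 = 0
Result: [[0, 4], [0, 0]]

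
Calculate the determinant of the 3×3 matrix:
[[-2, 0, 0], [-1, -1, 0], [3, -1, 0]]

Expansion along first row:
det = -2·det([[-1,0],[-1,0]]) - 0·det([[-1,0],[3,0]]) + 0·det([[-1,-1],[3,-1]])
    = -2·(-1·0 - 0·-1) - 0·(-1·0 - 0·3) + 0·(-1·-1 - -1·3)
    = -2·0 - 0·0 + 0·4
    = 0 + 0 + 0 = 0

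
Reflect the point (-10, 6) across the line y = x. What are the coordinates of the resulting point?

Reflection across line y = x: (-10, 6) → (6, -10)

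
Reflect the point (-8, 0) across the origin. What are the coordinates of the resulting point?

Reflection across origin: (-8, 0) → (8, 0)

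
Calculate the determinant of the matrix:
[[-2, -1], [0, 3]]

For a 2×2 matrix [[a, b], [c, d]], det = ad - bc
det = (-2)(3) - (-1)(0) = -6 - 0 = -6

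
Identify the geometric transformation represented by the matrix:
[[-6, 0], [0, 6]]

This matrix represents: non-uniform scaling by sx = -6, sy = 6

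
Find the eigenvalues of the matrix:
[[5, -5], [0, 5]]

Characteristic equation: det(A - λI) = 0
λ² - (trace)λ + (det) = 0
trace = 5 + 5 = 10, det = (5)(5) - (-5)(0) = 25
λ² - (10)λ + (25) = 0
λ = (10 ± √((10)² - 4·(25))) / 2 = (10 ± √0) / 2
Solving: λ = 5, 5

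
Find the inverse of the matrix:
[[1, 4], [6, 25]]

For [[a,b],[c,d]], inverse = (1/det)·[[d,-b],[-c,a]]
det = (1)(25) - (4)(6) = 25 - 24 = 1
Inverse = [[25, -4], [-6, 1]]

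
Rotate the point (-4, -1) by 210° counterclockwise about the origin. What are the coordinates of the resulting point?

Rotation matrix for 210°: [[cos 210°, -sin 210°], [sin 210°, cos 210°]] ≈ [[-0.866025, 0.500000], [-0.500000, -0.866025]]
[[-0.866025, 0.500000], [-0.500000, -0.866025]] × [-4, -1]ᵀ ≈ [2.9641, 2.8660]ᵀ
Result: (2.9641, 2.8660)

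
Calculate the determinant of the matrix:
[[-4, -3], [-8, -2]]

For a 2×2 matrix [[a, b], [c, d]], det = ad - bc
det = (-4)(-2) - (-3)(-8) = 8 - 24 = -16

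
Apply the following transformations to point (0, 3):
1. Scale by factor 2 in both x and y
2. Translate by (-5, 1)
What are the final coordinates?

Step 1: Scale (0, 3) by 2 → (0, 6)
Step 2: Translate by (-5, 1) → (-5, 7)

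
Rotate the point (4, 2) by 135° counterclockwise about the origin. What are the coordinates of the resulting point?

Rotation matrix for 135°: [[cos 135°, -sin 135°], [sin 135°, cos 135°]] ≈ [[-0.707107, -0.707107], [0.707107, -0.707107]]
[[-0.707107, -0.707107], [0.707107, -0.707107]] × [4, 2]ᵀ ≈ [-4.2426, 1.4142]ᵀ
Result: (-4.2426, 1.4142)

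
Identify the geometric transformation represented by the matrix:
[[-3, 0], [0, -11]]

This matrix represents: non-uniform scaling by sx = -3, sy = -11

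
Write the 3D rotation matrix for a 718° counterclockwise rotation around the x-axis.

Rotation matrix for counterclockwise 718° around x-axis:
cos(718°) = 0.9994, sin(718°) = -0.0349
Result: [[1, 0, 0], [0, 0.9994, 0.0349], [0, -0.0349, 0.9994]]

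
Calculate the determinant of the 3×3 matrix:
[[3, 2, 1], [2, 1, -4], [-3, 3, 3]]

Expansion along first row:
det = 3·det([[1,-4],[3,3]]) - 2·det([[2,-4],[-3,3]]) + 1·det([[2,1],[-3,3]])
    = 3·(1·3 - -4·3) - 2·(2·3 - -4·-3) + 1·(2·3 - 1·-3)
    = 3·15 - 2·-6 + 1·9
    = 45 + 12 + 9 = 66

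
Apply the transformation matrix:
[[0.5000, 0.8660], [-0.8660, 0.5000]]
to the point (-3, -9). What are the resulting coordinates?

Matrix multiplication:
[[0.5000, 0.8660], [-0.8660, 0.5000]] × [-3, -9]ᵀ
= [(0.5000)(-3) + (0.8660)(-9), (-0.8660)(-3) + (0.5000)(-9)]ᵀ
= [-9.2940, -1.9020]ᵀ
Result: (-9.2940, -1.9020)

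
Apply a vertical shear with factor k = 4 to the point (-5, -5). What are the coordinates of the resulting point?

Shear matrix for vertical shear with factor k = 4:
[[1, 0], [4, 1]]
Result: (-5, -5) → (-5, -25)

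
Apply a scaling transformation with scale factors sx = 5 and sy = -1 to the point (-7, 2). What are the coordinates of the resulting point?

Scaling matrix:
[[5, 0], [0, -1]]
Result: (-7 × 5, 2 × -1) = (-35, -2)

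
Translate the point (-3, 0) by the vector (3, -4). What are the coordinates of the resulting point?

Translation by (3, -4) (homogeneous matrix [[1, 0, 3], [0, 1, -4], [0, 0, 1]]):
x' = -3 + 3 = 0
y' = 0 + -4 = -4
Result: (0, -4)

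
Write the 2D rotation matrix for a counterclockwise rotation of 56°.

Rotation matrix formula: [[cos θ, -sin θ], [sin θ, cos θ]]
For θ = 56°:
cos(56°) = 0.5592
sin(56°) = 0.8290
Result: [[0.5592, -0.8290], [0.8290, 0.5592]]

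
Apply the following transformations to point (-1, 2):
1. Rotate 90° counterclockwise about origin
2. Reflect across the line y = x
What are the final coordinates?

Step 1: Rotate 90° → (-2, -1)
Step 2: Reflect across line y = x → (-1, -2)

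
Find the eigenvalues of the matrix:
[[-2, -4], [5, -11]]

Characteristic equation: det(A - λI) = 0
λ² - (trace)λ + (det) = 0
trace = -2 + -11 = -13, det = (-2)(-11) - (-4)(5) = 42
λ² - (-13)λ + (42) = 0
λ = (-13 ± √((-13)² - 4·(42))) / 2 = (-13 ± √1) / 2
Solving: λ = -7, -6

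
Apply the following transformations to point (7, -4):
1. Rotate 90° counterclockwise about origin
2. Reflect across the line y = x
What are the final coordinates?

Step 1: Rotate 90° → (4, 7)
Step 2: Reflect across line y = x → (7, 4)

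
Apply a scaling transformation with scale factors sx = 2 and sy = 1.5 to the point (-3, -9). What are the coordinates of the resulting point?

Scaling matrix:
[[2, 0], [0, 1.50]]
Result: (-3 × 2, -9 × 1.5) = (-6, -13.5)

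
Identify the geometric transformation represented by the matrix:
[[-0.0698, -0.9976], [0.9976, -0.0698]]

This matrix represents: rotation by 94° counterclockwise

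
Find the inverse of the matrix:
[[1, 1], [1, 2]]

For [[a,b],[c,d]], inverse = (1/det)·[[d,-b],[-c,a]]
det = (1)(2) - (1)(1) = 2 - 1 = 1
Inverse = [[2, -1], [-1, 1]]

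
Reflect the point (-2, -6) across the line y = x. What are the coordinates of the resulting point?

Reflection across line y = x: (-2, -6) → (-6, -2)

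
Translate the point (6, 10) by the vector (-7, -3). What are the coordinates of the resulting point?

Translation by (-7, -3) (homogeneous matrix [[1, 0, -7], [0, 1, -3], [0, 0, 1]]):
x' = 6 + -7 = -1
y' = 10 + -3 = 7
Result: (-1, 7)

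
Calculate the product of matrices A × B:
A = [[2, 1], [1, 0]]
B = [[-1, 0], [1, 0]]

Matrix multiplication:
C[0][0] = 2×-1 + 1×1 = -1
C[0][1] = 2×0 + 1×0 = 0
C[1][0] = 1×-1 + 0×1 = -1
C[1][1] = 1×0 + 0×0 = 0
Result: [[-1, 0], [-1, 0]]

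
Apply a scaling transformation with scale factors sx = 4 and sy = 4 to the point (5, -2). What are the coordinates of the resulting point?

Scaling matrix:
[[4, 0], [0, 4]]
Result: (5 × 4, -2 × 4) = (20, -8)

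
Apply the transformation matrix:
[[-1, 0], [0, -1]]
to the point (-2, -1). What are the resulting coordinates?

Matrix multiplication:
[[-1, 0], [0, -1]] × [-2, -1]ᵀ
= [(-1)(-2) + (0)(-1), (0)(-2) + (-1)(-1)]ᵀ
= [2, 1]ᵀ
Result: (2, 1)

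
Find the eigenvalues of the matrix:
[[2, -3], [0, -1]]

Characteristic equation: det(A - λI) = 0
λ² - (trace)λ + (det) = 0
trace = 2 + -1 = 1, det = (2)(-1) - (-3)(0) = -2
λ² - (1)λ + (-2) = 0
λ = (1 ± √((1)² - 4·(-2))) / 2 = (1 ± √9) / 2
Solving: λ = -1, 2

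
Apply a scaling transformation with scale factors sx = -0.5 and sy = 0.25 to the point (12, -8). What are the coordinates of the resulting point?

Scaling matrix:
[[-0.50, 0], [0, 0.25]]
Result: (12 × -0.5, -8 × 0.25) = (-6, -2)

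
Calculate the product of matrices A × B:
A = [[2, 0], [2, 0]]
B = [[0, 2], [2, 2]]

Matrix multiplication:
C[0][0] = 2×0 + 0×2 = 0
C[0][1] = 2×2 + 0×2 = 4
C[1][0] = 2×0 + 0×2 = 0
C[1][1] = 2×2 + 0×2 = 4
Result: [[0, 4], [0, 4]]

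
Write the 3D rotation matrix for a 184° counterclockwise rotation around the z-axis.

Rotation matrix for counterclockwise 184° around z-axis:
cos(184°) = -0.9976, sin(184°) = -0.0698
Result: [[-0.9976, 0.0698, 0], [-0.0698, -0.9976, 0], [0, 0, 1]]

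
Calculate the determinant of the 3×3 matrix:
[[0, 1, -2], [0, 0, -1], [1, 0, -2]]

Expansion along first row:
det = 0·det([[0,-1],[0,-2]]) - 1·det([[0,-1],[1,-2]]) + -2·det([[0,0],[1,0]])
    = 0·(0·-2 - -1·0) - 1·(0·-2 - -1·1) + -2·(0·0 - 0·1)
    = 0·0 - 1·1 + -2·0
    = 0 + -1 + 0 = -1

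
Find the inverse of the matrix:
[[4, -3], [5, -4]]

For [[a,b],[c,d]], inverse = (1/det)·[[d,-b],[-c,a]]
det = (4)(-4) - (-3)(5) = -16 - -15 = -1
Inverse = (1/-1)·[[-4, 3], [-5, 4]]
= [[4, -3], [5, -4]]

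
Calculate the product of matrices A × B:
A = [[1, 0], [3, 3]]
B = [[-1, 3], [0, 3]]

Matrix multiplication:
C[0][0] = 1×-1 + 0×0 = -1
C[0][1] = 1×3 + 0×3 = 3
C[1][0] = 3×-1 + 3×0 = -3
C[1][1] = 3×3 + 3×3 = 18
Result: [[-1, 3], [-3, 18]]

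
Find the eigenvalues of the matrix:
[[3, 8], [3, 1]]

Characteristic equation: det(A - λI) = 0
λ² - (trace)λ + (det) = 0
trace = 3 + 1 = 4, det = (3)(1) - (8)(3) = -21
λ² - (4)λ + (-21) = 0
λ = (4 ± √((4)² - 4·(-21))) / 2 = (4 ± √100) / 2
Solving: λ = -3, 7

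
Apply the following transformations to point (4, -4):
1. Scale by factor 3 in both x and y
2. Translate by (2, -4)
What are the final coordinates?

Step 1: Scale (4, -4) by 3 → (12, -12)
Step 2: Translate by (2, -4) → (14, -16)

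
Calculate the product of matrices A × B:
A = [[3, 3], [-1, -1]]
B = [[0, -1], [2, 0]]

Matrix multiplication:
C[0][0] = 3×0 + 3×2 = 6
C[0][1] = 3×-1 + 3×0 = -3
C[1][0] = -1×0 + -1×2 = -2
C[1][1] = -1×-1 + -1×0 = 1
Result: [[6, -3], [-2, 1]]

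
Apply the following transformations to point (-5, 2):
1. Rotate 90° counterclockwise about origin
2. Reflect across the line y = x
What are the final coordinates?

Step 1: Rotate 90° → (-2, -5)
Step 2: Reflect across line y = x → (-5, -2)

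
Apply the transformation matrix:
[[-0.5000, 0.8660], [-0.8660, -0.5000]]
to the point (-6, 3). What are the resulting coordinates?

Matrix multiplication:
[[-0.5000, 0.8660], [-0.8660, -0.5000]] × [-6, 3]ᵀ
= [(-0.5000)(-6) + (0.8660)(3), (-0.8660)(-6) + (-0.5000)(3)]ᵀ
= [5.5980, 3.6960]ᵀ
Result: (5.5980, 3.6960)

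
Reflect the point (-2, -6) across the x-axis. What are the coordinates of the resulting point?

Reflection across x-axis: (-2, -6) → (-2, 6)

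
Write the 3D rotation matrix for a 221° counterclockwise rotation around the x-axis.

Rotation matrix for counterclockwise 221° around x-axis:
cos(221°) = -0.7547, sin(221°) = -0.6561
Result: [[1, 0, 0], [0, -0.7547, 0.6561], [0, -0.6561, -0.7547]]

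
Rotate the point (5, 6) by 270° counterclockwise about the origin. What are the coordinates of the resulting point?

Rotation matrix for 270°: [[cos 270°, -sin 270°], [sin 270°, cos 270°]] = [[0, 1], [-1, 0]]
[[0, 1], [-1, 0]] × [5, 6]ᵀ = [6, -5]ᵀ
Result: (6, -5)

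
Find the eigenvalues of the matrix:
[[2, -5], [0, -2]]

Characteristic equation: det(A - λI) = 0
λ² - (trace)λ + (det) = 0
trace = 2 + -2 = 0, det = (2)(-2) - (-5)(0) = -4
λ² - (0)λ + (-4) = 0
λ = (0 ± √((0)² - 4·(-4))) / 2 = (0 ± √16) / 2
Solving: λ = -2, 2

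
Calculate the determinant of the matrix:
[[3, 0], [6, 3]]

For a 2×2 matrix [[a, b], [c, d]], det = ad - bc
det = (3)(3) - (0)(6) = 9 - 0 = 9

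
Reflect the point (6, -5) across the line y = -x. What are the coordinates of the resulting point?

Reflection across line y = -x: (6, -5) → (5, -6)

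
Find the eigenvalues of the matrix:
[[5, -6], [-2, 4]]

Characteristic equation: det(A - λI) = 0
λ² - (trace)λ + (det) = 0
trace = 5 + 4 = 9, det = (5)(4) - (-6)(-2) = 8
λ² - (9)λ + (8) = 0
λ = (9 ± √((9)² - 4·(8))) / 2 = (9 ± √49) / 2
Solving: λ = 1, 8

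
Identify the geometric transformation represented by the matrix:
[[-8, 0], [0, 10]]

This matrix represents: non-uniform scaling by sx = -8, sy = 10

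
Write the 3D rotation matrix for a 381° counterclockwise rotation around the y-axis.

Rotation matrix for counterclockwise 381° around y-axis:
cos(381°) = 0.9336, sin(381°) = 0.3584
Result: [[0.9336, 0, 0.3584], [0, 1, 0], [-0.3584, 0, 0.9336]]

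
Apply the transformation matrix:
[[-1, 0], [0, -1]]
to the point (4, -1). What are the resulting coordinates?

Matrix multiplication:
[[-1, 0], [0, -1]] × [4, -1]ᵀ
= [(-1)(4) + (0)(-1), (0)(4) + (-1)(-1)]ᵀ
= [-4, 1]ᵀ
Result: (-4, 1)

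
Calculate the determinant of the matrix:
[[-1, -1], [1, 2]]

For a 2×2 matrix [[a, b], [c, d]], det = ad - bc
det = (-1)(2) - (-1)(1) = -2 - -1 = -1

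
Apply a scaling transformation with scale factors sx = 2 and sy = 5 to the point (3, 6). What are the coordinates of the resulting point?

Scaling matrix:
[[2, 0], [0, 5]]
Result: (3 × 2, 6 × 5) = (6, 30)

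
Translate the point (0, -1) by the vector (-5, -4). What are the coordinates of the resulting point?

Translation by (-5, -4) (homogeneous matrix [[1, 0, -5], [0, 1, -4], [0, 0, 1]]):
x' = 0 + -5 = -5
y' = -1 + -4 = -5
Result: (-5, -5)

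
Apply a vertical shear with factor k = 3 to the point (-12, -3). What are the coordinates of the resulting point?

Shear matrix for vertical shear with factor k = 3:
[[1, 0], [3, 1]]
Result: (-12, -3) → (-12, -39)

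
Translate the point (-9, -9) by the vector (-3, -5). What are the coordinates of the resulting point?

Translation by (-3, -5) (homogeneous matrix [[1, 0, -3], [0, 1, -5], [0, 0, 1]]):
x' = -9 + -3 = -12
y' = -9 + -5 = -14
Result: (-12, -14)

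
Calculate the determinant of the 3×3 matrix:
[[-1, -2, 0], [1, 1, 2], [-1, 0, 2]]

Expansion along first row:
det = -1·det([[1,2],[0,2]]) - -2·det([[1,2],[-1,2]]) + 0·det([[1,1],[-1,0]])
    = -1·(1·2 - 2·0) - -2·(1·2 - 2·-1) + 0·(1·0 - 1·-1)
    = -1·2 - -2·4 + 0·1
    = -2 + 8 + 0 = 6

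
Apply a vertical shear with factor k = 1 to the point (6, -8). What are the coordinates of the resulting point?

Shear matrix for vertical shear with factor k = 1:
[[1, 0], [1, 1]]
Result: (6, -8) → (6, -2)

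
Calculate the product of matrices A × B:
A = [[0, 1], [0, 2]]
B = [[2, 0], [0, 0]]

Matrix multiplication:
C[0][0] = 0×2 + 1×0 = 0
C[0][1] = 0×0 + 1×0 = 0
C[1][0] = 0×2 + 2×0 = 0
C[1][1] = 0×0 + 2×0 = 0
Result: [[0, 0], [0, 0]]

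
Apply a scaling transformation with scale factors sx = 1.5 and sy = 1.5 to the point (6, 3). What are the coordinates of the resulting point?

Scaling matrix:
[[1.50, 0], [0, 1.50]]
Result: (6 × 1.5, 3 × 1.5) = (9, 4.5)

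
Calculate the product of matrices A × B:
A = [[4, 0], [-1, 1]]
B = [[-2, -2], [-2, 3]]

Matrix multiplication:
C[0][0] = 4×-2 + 0×-2 = -8
C[0][1] = 4×-2 + 0×3 = -8
C[1][0] = -1×-2 + 1×-2 = 0
C[1][1] = -1×-2 + 1×3 = 5
Result: [[-8, -8], [0, 5]]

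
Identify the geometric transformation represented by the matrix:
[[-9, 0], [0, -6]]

This matrix represents: non-uniform scaling by sx = -9, sy = -6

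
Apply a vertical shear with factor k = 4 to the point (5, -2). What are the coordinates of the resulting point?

Shear matrix for vertical shear with factor k = 4:
[[1, 0], [4, 1]]
Result: (5, -2) → (5, 18)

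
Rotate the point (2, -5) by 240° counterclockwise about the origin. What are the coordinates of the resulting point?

Rotation matrix for 240°: [[cos 240°, -sin 240°], [sin 240°, cos 240°]] ≈ [[-0.500000, 0.866025], [-0.866025, -0.500000]]
[[-0.500000, 0.866025], [-0.866025, -0.500000]] × [2, -5]ᵀ ≈ [-5.3301, 0.7679]ᵀ
Result: (-5.3301, 0.7679)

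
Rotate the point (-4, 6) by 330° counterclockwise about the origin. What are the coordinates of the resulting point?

Rotation matrix for 330°: [[cos 330°, -sin 330°], [sin 330°, cos 330°]] ≈ [[0.866025, 0.500000], [-0.500000, 0.866025]]
[[0.866025, 0.500000], [-0.500000, 0.866025]] × [-4, 6]ᵀ ≈ [-0.4641, 7.1962]ᵀ
Result: (-0.4641, 7.1962)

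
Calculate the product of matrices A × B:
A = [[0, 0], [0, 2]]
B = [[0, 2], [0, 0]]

Matrix multiplication:
C[0][0] = 0×0 + 0×0 = 0
C[0][1] = 0×2 + 0×0 = 0
C[1][0] = 0×0 + 2×0 = 0
C[1][1] = 0×2 + 2×0 = 0
Result: [[0, 0], [0, 0]]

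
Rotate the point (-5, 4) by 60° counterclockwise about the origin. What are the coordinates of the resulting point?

Rotation matrix for 60°: [[cos 60°, -sin 60°], [sin 60°, cos 60°]] ≈ [[0.500000, -0.866025], [0.866025, 0.500000]]
[[0.500000, -0.866025], [0.866025, 0.500000]] × [-5, 4]ᵀ ≈ [-5.9641, -2.3301]ᵀ
Result: (-5.9641, -2.3301)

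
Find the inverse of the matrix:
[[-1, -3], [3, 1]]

For [[a,b],[c,d]], inverse = (1/det)·[[d,-b],[-c,a]]
det = (-1)(1) - (-3)(3) = -1 - -9 = 8
Inverse = (1/8)·[[1, 3], [-3, -1]]
= [[1/8, 3/8], [-3/8, -1/8]]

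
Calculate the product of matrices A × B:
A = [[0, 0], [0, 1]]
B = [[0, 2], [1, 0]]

Matrix multiplication:
C[0][0] = 0×0 + 0×1 = 0
C[0][1] = 0×2 + 0×0 = 0
C[1][0] = 0×0 + 1×1 = 1
C[1][1] = 0×2 + 1×0 = 0
Result: [[0, 0], [1, 0]]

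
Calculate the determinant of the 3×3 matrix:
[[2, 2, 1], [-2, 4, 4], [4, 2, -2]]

Expansion along first row:
det = 2·det([[4,4],[2,-2]]) - 2·det([[-2,4],[4,-2]]) + 1·det([[-2,4],[4,2]])
    = 2·(4·-2 - 4·2) - 2·(-2·-2 - 4·4) + 1·(-2·2 - 4·4)
    = 2·-16 - 2·-12 + 1·-20
    = -32 + 24 + -20 = -28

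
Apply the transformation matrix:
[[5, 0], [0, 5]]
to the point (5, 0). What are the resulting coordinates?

Matrix multiplication:
[[5, 0], [0, 5]] × [5, 0]ᵀ
= [(5)(5) + (0)(0), (0)(5) + (5)(0)]ᵀ
= [25, 0]ᵀ
Result: (25, 0)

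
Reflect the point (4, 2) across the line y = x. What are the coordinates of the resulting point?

Reflection across line y = x: (4, 2) → (2, 4)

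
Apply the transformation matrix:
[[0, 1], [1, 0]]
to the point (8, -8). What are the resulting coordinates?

Matrix multiplication:
[[0, 1], [1, 0]] × [8, -8]ᵀ
= [(0)(8) + (1)(-8), (1)(8) + (0)(-8)]ᵀ
= [-8, 8]ᵀ
Result: (-8, 8)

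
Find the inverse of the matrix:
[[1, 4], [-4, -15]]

For [[a,b],[c,d]], inverse = (1/det)·[[d,-b],[-c,a]]
det = (1)(-15) - (4)(-4) = -15 - -16 = 1
Inverse = [[-15, -4], [4, 1]]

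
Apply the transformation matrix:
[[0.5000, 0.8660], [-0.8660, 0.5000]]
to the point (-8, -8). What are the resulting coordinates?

Matrix multiplication:
[[0.5000, 0.8660], [-0.8660, 0.5000]] × [-8, -8]ᵀ
= [(0.5000)(-8) + (0.8660)(-8), (-0.8660)(-8) + (0.5000)(-8)]ᵀ
= [-10.9280, 2.9280]ᵀ
Result: (-10.9280, 2.9280)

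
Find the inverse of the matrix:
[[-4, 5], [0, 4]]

For [[a,b],[c,d]], inverse = (1/det)·[[d,-b],[-c,a]]
det = (-4)(4) - (5)(0) = -16 - 0 = -16
Inverse = (1/-16)·[[4, -5], [0, -4]]
= [[-1/4, 5/16], [0, 1/4]]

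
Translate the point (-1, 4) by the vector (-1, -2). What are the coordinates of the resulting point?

Translation by (-1, -2) (homogeneous matrix [[1, 0, -1], [0, 1, -2], [0, 0, 1]]):
x' = -1 + -1 = -2
y' = 4 + -2 = 2
Result: (-2, 2)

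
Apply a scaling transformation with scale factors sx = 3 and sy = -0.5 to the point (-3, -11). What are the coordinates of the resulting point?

Scaling matrix:
[[3, 0], [0, -0.50]]
Result: (-3 × 3, -11 × -0.5) = (-9, 5.5)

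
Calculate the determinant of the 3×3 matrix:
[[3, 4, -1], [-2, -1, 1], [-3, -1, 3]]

Expansion along first row:
det = 3·det([[-1,1],[-1,3]]) - 4·det([[-2,1],[-3,3]]) + -1·det([[-2,-1],[-3,-1]])
    = 3·(-1·3 - 1·-1) - 4·(-2·3 - 1·-3) + -1·(-2·-1 - -1·-3)
    = 3·-2 - 4·-3 + -1·-1
    = -6 + 12 + 1 = 7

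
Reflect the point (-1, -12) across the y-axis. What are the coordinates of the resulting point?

Reflection across y-axis: (-1, -12) → (1, -12)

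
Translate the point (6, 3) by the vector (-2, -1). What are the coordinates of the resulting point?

Translation by (-2, -1) (homogeneous matrix [[1, 0, -2], [0, 1, -1], [0, 0, 1]]):
x' = 6 + -2 = 4
y' = 3 + -1 = 2
Result: (4, 2)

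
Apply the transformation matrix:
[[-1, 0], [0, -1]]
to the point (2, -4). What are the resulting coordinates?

Matrix multiplication:
[[-1, 0], [0, -1]] × [2, -4]ᵀ
= [(-1)(2) + (0)(-4), (0)(2) + (-1)(-4)]ᵀ
= [-2, 4]ᵀ
Result: (-2, 4)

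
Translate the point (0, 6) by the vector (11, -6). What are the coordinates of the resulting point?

Translation by (11, -6) (homogeneous matrix [[1, 0, 11], [0, 1, -6], [0, 0, 1]]):
x' = 0 + 11 = 11
y' = 6 + -6 = 0
Result: (11, 0)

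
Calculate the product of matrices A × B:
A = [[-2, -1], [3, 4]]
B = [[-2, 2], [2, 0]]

Matrix multiplication:
C[0][0] = -2×-2 + -1×2 = 2
C[0][1] = -2×2 + -1×0 = -4
C[1][0] = 3×-2 + 4×2 = 2
C[1][1] = 3×2 + 4×0 = 6
Result: [[2, -4], [2, 6]]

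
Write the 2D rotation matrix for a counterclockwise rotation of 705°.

Rotation matrix formula: [[cos θ, -sin θ], [sin θ, cos θ]]
For θ = 705°:
cos(705°) = 0.9659
sin(705°) = -0.2588
Result: [[0.9659, 0.2588], [-0.2588, 0.9659]]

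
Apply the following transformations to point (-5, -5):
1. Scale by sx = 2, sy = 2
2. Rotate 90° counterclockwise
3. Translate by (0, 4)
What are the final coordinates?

Step 1: Scale → (-10, -10)
Step 2: Rotate 90° → (10, -10)
Step 3: Translate → (10, -6)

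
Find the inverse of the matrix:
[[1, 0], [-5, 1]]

For [[a,b],[c,d]], inverse = (1/det)·[[d,-b],[-c,a]]
det = (1)(1) - (0)(-5) = 1 - 0 = 1
Inverse = [[1, 0], [5, 1]]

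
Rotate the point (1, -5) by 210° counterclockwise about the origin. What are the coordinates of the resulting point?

Rotation matrix for 210°: [[cos 210°, -sin 210°], [sin 210°, cos 210°]] ≈ [[-0.866025, 0.500000], [-0.500000, -0.866025]]
[[-0.866025, 0.500000], [-0.500000, -0.866025]] × [1, -5]ᵀ ≈ [-3.3660, 3.8301]ᵀ
Result: (-3.3660, 3.8301)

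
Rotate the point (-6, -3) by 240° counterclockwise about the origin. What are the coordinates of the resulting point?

Rotation matrix for 240°: [[cos 240°, -sin 240°], [sin 240°, cos 240°]] ≈ [[-0.500000, 0.866025], [-0.866025, -0.500000]]
[[-0.500000, 0.866025], [-0.866025, -0.500000]] × [-6, -3]ᵀ ≈ [0.4019, 6.6962]ᵀ
Result: (0.4019, 6.6962)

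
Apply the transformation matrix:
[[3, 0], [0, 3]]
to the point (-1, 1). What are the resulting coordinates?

Matrix multiplication:
[[3, 0], [0, 3]] × [-1, 1]ᵀ
= [(3)(-1) + (0)(1), (0)(-1) + (3)(1)]ᵀ
= [-3, 3]ᵀ
Result: (-3, 3)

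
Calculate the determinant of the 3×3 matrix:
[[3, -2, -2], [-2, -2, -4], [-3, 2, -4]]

Expansion along first row:
det = 3·det([[-2,-4],[2,-4]]) - -2·det([[-2,-4],[-3,-4]]) + -2·det([[-2,-2],[-3,2]])
    = 3·(-2·-4 - -4·2) - -2·(-2·-4 - -4·-3) + -2·(-2·2 - -2·-3)
    = 3·16 - -2·-4 + -2·-10
    = 48 + -8 + 20 = 60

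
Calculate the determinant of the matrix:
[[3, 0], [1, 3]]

For a 2×2 matrix [[a, b], [c, d]], det = ad - bc
det = (3)(3) - (0)(1) = 9 - 0 = 9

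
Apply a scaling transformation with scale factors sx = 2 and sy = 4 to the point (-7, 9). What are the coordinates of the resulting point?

Scaling matrix:
[[2, 0], [0, 4]]
Result: (-7 × 2, 9 × 4) = (-14, 36)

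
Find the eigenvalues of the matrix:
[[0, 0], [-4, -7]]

Characteristic equation: det(A - λI) = 0
λ² - (trace)λ + (det) = 0
trace = 0 + -7 = -7, det = (0)(-7) - (0)(-4) = 0
λ² - (-7)λ + (0) = 0
λ = (-7 ± √((-7)² - 4·(0))) / 2 = (-7 ± √49) / 2
Solving: λ = -7, 0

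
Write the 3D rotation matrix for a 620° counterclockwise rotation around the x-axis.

Rotation matrix for counterclockwise 620° around x-axis:
cos(620°) = -0.1736, sin(620°) = -0.9848
Result: [[1, 0, 0], [0, -0.1736, 0.9848], [0, -0.9848, -0.1736]]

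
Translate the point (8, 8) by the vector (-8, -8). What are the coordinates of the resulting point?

Translation by (-8, -8) (homogeneous matrix [[1, 0, -8], [0, 1, -8], [0, 0, 1]]):
x' = 8 + -8 = 0
y' = 8 + -8 = 0
Result: (0, 0)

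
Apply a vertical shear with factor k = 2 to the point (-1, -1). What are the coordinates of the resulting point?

Shear matrix for vertical shear with factor k = 2:
[[1, 0], [2, 1]]
Result: (-1, -1) → (-1, -3)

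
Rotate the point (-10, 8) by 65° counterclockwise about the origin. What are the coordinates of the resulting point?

Rotation matrix for 65°: [[cos 65°, -sin 65°], [sin 65°, cos 65°]] ≈ [[0.422618, -0.906308], [0.906308, 0.422618]]
[[0.422618, -0.906308], [0.906308, 0.422618]] × [-10, 8]ᵀ ≈ [-11.4766, -5.6821]ᵀ
Result: (-11.4766, -5.6821)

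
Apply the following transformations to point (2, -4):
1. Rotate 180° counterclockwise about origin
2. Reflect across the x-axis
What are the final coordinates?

Step 1: Rotate 180° → (-2, 4)
Step 2: Reflect across x-axis → (-2, -4)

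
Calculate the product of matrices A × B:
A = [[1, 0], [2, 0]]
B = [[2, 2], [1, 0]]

Matrix multiplication:
C[0][0] = 1×2 + 0×1 = 2
C[0][1] = 1×2 + 0×0 = 2
C[1][0] = 2×2 + 0×1 = 4
C[1][1] = 2×2 + 0×0 = 4
Result: [[2, 2], [4, 4]]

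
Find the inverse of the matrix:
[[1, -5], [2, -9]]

For [[a,b],[c,d]], inverse = (1/det)·[[d,-b],[-c,a]]
det = (1)(-9) - (-5)(2) = -9 - -10 = 1
Inverse = [[-9, 5], [-2, 1]]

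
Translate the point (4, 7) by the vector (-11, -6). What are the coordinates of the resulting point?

Translation by (-11, -6) (homogeneous matrix [[1, 0, -11], [0, 1, -6], [0, 0, 1]]):
x' = 4 + -11 = -7
y' = 7 + -6 = 1
Result: (-7, 1)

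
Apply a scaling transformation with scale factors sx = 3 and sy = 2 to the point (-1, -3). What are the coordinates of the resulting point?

Scaling matrix:
[[3, 0], [0, 2]]
Result: (-1 × 3, -3 × 2) = (-3, -6)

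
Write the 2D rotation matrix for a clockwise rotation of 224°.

Rotation matrix formula: [[cos θ, -sin θ], [sin θ, cos θ]]
A clockwise rotation by 224° is equivalent to a counterclockwise rotation by -224°.
For θ = -224°:
cos(-224°) = -0.7193
sin(-224°) = 0.6947
Result: [[-0.7193, -0.6947], [0.6947, -0.7193]]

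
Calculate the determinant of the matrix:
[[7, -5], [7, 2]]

For a 2×2 matrix [[a, b], [c, d]], det = ad - bc
det = (7)(2) - (-5)(7) = 14 - -35 = 49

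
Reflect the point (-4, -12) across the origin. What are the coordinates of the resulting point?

Reflection across origin: (-4, -12) → (4, 12)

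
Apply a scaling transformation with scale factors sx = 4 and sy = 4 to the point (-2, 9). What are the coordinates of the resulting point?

Scaling matrix:
[[4, 0], [0, 4]]
Result: (-2 × 4, 9 × 4) = (-8, 36)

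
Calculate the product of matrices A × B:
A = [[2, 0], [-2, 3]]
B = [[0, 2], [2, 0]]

Matrix multiplication:
C[0][0] = 2×0 + 0×2 = 0
C[0][1] = 2×2 + 0×0 = 4
C[1][0] = -2×0 + 3×2 = 6
C[1][1] = -2×2 + 3×0 = -4
Result: [[0, 4], [6, -4]]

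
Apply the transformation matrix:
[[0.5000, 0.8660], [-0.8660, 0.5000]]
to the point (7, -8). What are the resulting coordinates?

Matrix multiplication:
[[0.5000, 0.8660], [-0.8660, 0.5000]] × [7, -8]ᵀ
= [(0.5000)(7) + (0.8660)(-8), (-0.8660)(7) + (0.5000)(-8)]ᵀ
= [-3.4280, -10.0620]ᵀ
Result: (-3.4280, -10.0620)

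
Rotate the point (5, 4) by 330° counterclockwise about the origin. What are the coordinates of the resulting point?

Rotation matrix for 330°: [[cos 330°, -sin 330°], [sin 330°, cos 330°]] ≈ [[0.866025, 0.500000], [-0.500000, 0.866025]]
[[0.866025, 0.500000], [-0.500000, 0.866025]] × [5, 4]ᵀ ≈ [6.3301, 0.9641]ᵀ
Result: (6.3301, 0.9641)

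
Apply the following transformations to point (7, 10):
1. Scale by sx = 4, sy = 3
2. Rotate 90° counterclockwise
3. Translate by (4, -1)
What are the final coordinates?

Step 1: Scale → (28, 30)
Step 2: Rotate 90° → (-30, 28)
Step 3: Translate → (-26, 27)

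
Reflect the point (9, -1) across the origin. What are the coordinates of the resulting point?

Reflection across origin: (9, -1) → (-9, 1)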